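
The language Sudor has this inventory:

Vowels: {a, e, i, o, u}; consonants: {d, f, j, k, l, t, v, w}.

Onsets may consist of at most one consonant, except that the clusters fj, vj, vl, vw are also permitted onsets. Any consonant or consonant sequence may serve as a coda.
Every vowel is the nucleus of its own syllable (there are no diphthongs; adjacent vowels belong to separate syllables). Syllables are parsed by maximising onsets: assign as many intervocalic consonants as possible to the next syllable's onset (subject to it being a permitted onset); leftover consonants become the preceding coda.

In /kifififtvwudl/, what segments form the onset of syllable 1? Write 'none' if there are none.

k

The vowels are i, i, i, u — 4 nuclei, so 4 syllables.
σ1/σ2 boundary: /f/ is a single consonant, so it becomes the next onset.
σ2/σ3 boundary: just /f/ — single C goes to the following onset.
σ3/σ4 boundary: /ftvw/ splits as /ft/ + /vw/ (/vw/ is the longest suffix that is a licit onset).
So the parse is ki.fi.fift.vwudl.
Syllable 1 is /ki/: onset /k/, nucleus /i/, coda ∅.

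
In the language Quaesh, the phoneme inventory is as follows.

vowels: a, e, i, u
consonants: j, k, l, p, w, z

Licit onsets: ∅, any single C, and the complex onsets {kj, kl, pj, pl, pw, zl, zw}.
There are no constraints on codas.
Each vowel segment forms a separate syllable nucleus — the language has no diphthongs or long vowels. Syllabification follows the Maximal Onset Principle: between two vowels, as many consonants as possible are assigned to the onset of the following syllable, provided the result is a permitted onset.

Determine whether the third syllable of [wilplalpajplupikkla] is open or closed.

closed

The vowels are i, a, a, u, i, a — 6 nuclei, so 6 syllables.
σ1/σ2 boundary: /lpl/ splits as /l/ + /pl/ (/pl/ is the longest suffix that is a licit onset).
σ2/σ3 boundary: cluster /lp/ — the longest permitted-onset suffix is /p/; onset = /p/, preceding coda = /l/.
σ3/σ4 boundary: cluster /jpl/ — the longest permitted-onset suffix is /pl/; onset = /pl/, preceding coda = /j/.
σ4/σ5 boundary: /p/ is a single consonant, so it becomes the next onset.
σ5/σ6 boundary: /kkl/ splits as /k/ + /kl/ (/kl/ is the longest suffix that is a licit onset).
Result: wil.plal.paj.plu.pik.kla.
Syllable 3 is /paj/ with coda /j/, so it is closed.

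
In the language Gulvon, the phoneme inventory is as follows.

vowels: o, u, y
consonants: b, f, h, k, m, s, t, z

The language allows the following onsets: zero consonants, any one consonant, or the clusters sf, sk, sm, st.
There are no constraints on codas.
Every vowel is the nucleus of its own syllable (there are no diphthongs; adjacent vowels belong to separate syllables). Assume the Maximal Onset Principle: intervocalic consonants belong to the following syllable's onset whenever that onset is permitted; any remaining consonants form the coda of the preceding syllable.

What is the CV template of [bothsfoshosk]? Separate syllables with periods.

CVCC.CCVC.CVCC

Nuclei (vowels): o, o, o → 3 syllables.
V1 /o/ – V2 /o/: /thsf/ splits as /th/ + /sf/ (/sf/ is the longest suffix that is a licit onset).
V2 /o/ – V3 /o/: cluster /sh/ — the longest permitted-onset suffix is /h/; onset = /h/, preceding coda = /s/.
So the parse is both.sfos.hosk.
Mapping each syllable to C/V: /both/ → CVCC, /sfos/ → CCVC, /hosk/ → CVCC.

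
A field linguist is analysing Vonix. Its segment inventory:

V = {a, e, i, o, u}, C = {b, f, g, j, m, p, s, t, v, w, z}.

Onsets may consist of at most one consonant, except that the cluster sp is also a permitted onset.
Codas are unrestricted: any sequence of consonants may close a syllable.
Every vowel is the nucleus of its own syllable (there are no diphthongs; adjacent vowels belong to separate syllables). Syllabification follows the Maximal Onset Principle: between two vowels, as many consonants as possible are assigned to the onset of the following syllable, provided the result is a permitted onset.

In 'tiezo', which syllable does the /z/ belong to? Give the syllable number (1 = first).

3

The vowels are i, e, o — 3 nuclei, so 3 syllables.
/i…e/ gap (V1→V2): no consonants, so the boundary falls immediately after /i/.
/e…o/ gap (V2→V3): /z/ → onset of the next syllable (single consonants are always licit onsets).
Result: ti.e.zo.
The /z/ is in the onset of syllable 3 (/zo/).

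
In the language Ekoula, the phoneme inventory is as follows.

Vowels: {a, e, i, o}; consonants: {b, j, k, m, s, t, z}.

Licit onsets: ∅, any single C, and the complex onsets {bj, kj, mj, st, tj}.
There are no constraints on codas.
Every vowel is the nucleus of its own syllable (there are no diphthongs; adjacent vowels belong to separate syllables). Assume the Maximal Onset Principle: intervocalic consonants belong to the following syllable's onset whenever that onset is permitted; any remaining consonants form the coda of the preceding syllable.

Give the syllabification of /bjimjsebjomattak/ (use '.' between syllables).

Vowels present: i, e, o, a, a; each is a nucleus, giving 5 syllables.
/i…e/ gap (V1→V2): /mjs/; trying suffixes from longest down, /s/ is the first permitted one, so coda /mj/ | onset /s/.
/e…o/ gap (V2→V3): /bj/ is a licit onset in full, so it all attaches to the next syllable.
/o…a/ gap (V3→V4): /m/ is a single consonant, so it becomes the next onset.
/a…a/ gap (V4→V5): cluster /tt/ — the longest permitted-onset suffix is /t/; onset = /t/, preceding coda = /t/.

bjimj.se.bjo.mat.tak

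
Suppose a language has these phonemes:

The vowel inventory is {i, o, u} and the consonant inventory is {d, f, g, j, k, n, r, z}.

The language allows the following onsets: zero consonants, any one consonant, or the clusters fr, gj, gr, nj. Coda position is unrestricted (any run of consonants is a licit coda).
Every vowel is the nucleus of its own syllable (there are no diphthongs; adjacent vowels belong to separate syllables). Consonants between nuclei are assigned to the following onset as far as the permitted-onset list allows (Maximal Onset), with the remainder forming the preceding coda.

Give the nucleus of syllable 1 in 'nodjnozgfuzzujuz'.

o

Vowels present: o, o, u, u, u; each is a nucleus, giving 5 syllables.
The first nucleus (vowel 1 from the left) is /o/.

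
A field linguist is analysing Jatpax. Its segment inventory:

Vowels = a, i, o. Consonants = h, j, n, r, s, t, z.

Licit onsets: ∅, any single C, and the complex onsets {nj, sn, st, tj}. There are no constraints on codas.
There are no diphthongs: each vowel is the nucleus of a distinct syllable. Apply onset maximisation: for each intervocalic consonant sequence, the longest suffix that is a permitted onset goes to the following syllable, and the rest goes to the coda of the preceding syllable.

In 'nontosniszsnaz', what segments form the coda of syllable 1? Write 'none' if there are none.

The vowels are o, o, i, a — 4 nuclei, so 4 syllables.
V1 /o/ – V2 /o/: /nt/ splits as /n/ + /t/ (/t/ is the longest suffix that is a licit onset).
V2 /o/ – V3 /i/: cluster /sn/ — /sn/ is itself a permitted onset, so the whole cluster goes right; preceding coda = ∅.
V3 /i/ – V4 /a/: /szsn/ — longest licit onset from the right is /sn/, leaving /sz/ as coda.
Putting it together: non.to.snisz.snaz.
Syllable 1 is /non/: onset /n/, nucleus /o/, coda /n/.

n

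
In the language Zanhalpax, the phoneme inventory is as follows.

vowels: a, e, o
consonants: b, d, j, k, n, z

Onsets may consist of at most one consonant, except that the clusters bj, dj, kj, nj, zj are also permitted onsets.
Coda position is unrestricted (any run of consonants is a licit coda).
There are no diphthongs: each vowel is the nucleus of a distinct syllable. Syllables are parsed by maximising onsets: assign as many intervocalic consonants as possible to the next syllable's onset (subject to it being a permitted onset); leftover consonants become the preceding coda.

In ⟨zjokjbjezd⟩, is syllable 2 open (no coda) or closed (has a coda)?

closed

Vowels present: o, e; each is a nucleus, giving 2 syllables.
/o…e/ gap (V1→V2): /kjbj/ splits as /kj/ + /bj/ (/bj/ is the longest suffix that is a licit onset).
Putting it together: zjokj.bjezd.
Syllable 2 is /bjezd/ with coda /zd/, so it is closed.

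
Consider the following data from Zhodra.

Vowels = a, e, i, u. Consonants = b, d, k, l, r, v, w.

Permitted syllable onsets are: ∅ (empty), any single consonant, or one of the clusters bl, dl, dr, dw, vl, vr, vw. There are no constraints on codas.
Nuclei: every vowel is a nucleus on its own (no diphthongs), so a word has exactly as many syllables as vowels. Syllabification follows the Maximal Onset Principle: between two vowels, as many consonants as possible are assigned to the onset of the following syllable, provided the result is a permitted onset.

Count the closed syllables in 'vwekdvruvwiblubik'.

Nuclei (vowels): e, u, i, u, i → 5 syllables.
Between /e/ (V1) and /u/ (V2): /kdvr/; trying suffixes from longest down, /vr/ is the first permitted one, so coda /kd/ | onset /vr/.
Between /u/ (V2) and /i/ (V3): cluster /vw/ — /vw/ is itself a permitted onset, so the whole cluster goes right; preceding coda = ∅.
Between /i/ (V3) and /u/ (V4): cluster /bl/ — /bl/ is itself a permitted onset, so the whole cluster goes right; preceding coda = ∅.
Between /u/ (V4) and /i/ (V5): just /b/ — single C goes to the following onset.
Putting it together: vwekd.vru.vwi.blu.bik.
Classifying each syllable: /vwekd/ (closed), /vru/ (open), /vwi/ (open), /blu/ (open), /bik/ (closed).
Closed syllables: 2.

2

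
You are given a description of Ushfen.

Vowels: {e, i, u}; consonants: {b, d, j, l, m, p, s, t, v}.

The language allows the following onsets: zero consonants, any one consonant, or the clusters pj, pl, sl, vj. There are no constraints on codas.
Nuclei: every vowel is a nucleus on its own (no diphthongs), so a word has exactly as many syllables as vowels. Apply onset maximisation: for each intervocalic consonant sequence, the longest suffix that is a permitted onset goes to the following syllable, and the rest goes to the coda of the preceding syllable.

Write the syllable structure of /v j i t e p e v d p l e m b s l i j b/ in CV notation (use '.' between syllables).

The vowels are i, e, e, e, i — 5 nuclei, so 5 syllables.
Between /i/ (V1) and /e/ (V2): /t/ is a single consonant, so it becomes the next onset.
Between /e/ (V2) and /e/ (V3): /p/ → onset of the next syllable (single consonants are always licit onsets).
Between /e/ (V3) and /e/ (V4): /vdpl/; trying suffixes from longest down, /pl/ is the first permitted one, so coda /vd/ | onset /pl/.
Between /e/ (V4) and /i/ (V5): /mbsl/ splits as /mb/ + /sl/ (/sl/ is the longest suffix that is a licit onset).
Putting it together: vji.te.pevd.plemb.slijb.
Mapping each syllable to C/V: /vji/ → CCV, /te/ → CV, /pevd/ → CVCC, /plemb/ → CCVCC, /slijb/ → CCVCC.

CCV.CV.CVCC.CCVCC.CCVCC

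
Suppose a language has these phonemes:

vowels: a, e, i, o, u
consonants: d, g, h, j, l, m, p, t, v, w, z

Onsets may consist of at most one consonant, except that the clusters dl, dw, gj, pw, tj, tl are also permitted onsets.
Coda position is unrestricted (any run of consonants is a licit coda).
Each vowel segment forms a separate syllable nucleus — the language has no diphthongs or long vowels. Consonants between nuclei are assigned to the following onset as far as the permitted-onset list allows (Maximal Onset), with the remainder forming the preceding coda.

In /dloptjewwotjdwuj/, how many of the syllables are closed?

4

Nuclei (vowels): o, e, o, u → 4 syllables.
V1 /o/ – V2 /e/: /ptj/ splits as /p/ + /tj/ (/tj/ is the longest suffix that is a licit onset).
V2 /e/ – V3 /o/: /ww/ splits as /w/ + /w/ (/w/ is the longest suffix that is a licit onset).
V3 /o/ – V4 /u/: /tjdw/ — longest licit onset from the right is /dw/, leaving /tj/ as coda.
Syllabification: dlop.tjew.wotj.dwuj.
Classifying each syllable: /dlop/ (closed), /tjew/ (closed), /wotj/ (closed), /dwuj/ (closed).
Closed syllables: 4.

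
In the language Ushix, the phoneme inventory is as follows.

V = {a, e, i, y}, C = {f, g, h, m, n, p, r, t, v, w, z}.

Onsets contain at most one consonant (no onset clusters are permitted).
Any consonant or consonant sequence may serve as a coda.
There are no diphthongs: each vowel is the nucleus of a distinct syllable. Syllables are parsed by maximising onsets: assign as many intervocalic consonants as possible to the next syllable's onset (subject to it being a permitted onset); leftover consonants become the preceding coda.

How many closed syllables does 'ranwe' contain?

Nuclei (vowels): a, e → 2 syllables.
Between /a/ (V1) and /e/ (V2): /nw/; trying suffixes from longest down, /w/ is the first permitted one, so coda /n/ | onset /w/.
Syllabification: ran.we.
Classifying each syllable: /ran/ (closed), /we/ (open).
Closed syllables: 1.

1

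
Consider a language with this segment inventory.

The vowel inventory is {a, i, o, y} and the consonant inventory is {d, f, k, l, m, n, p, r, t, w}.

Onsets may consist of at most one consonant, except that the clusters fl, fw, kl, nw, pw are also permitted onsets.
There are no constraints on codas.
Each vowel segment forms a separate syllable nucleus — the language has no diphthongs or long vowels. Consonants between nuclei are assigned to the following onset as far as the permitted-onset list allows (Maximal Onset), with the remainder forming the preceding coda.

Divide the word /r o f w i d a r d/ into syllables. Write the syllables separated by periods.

Nuclei (vowels): o, i, a → 3 syllables.
/o…i/ gap (V1→V2): /fw/ is a licit onset in full, so it all attaches to the next syllable.
/i…a/ gap (V2→V3): just /d/ — single C goes to the following onset.

ro.fwi.dard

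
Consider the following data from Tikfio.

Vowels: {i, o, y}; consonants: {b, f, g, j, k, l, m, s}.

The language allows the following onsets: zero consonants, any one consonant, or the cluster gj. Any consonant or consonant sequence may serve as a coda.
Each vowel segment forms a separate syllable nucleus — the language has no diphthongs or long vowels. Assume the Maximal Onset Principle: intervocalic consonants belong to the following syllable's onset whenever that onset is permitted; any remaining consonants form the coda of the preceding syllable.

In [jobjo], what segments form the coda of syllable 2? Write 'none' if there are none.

The vowels are o, o — 2 nuclei, so 2 syllables.
/o…o/ gap (V1→V2): /bj/ splits as /b/ + /j/ (/j/ is the longest suffix that is a licit onset).
So the parse is job.jo.
Syllable 2 is /jo/: onset /j/, nucleus /o/, coda ∅.

none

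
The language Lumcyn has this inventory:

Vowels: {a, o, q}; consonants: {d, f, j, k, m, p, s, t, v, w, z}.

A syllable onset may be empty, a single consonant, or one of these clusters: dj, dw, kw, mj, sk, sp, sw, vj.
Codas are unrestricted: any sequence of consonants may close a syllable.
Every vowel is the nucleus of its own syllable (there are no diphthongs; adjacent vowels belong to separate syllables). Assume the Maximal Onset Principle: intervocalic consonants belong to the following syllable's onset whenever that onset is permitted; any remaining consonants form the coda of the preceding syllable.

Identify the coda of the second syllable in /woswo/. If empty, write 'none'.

The vowels are o, o — 2 nuclei, so 2 syllables.
/o…o/ gap (V1→V2): /sw/ — entire cluster is a permitted onset → onset /sw/, coda ∅.
Putting it together: wo.swo.
Syllable 2 is /swo/: onset /sw/, nucleus /o/, coda ∅.

none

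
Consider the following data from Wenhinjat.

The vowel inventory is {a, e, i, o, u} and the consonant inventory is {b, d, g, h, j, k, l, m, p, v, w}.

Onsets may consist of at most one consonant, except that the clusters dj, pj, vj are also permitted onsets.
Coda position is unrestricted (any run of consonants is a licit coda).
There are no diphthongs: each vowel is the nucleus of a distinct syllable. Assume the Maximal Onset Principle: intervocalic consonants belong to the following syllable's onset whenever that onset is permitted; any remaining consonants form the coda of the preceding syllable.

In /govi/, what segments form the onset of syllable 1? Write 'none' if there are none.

The vowels are o, i — 2 nuclei, so 2 syllables.
Between /o/ (V1) and /i/ (V2): /v/ is a single consonant, so it becomes the next onset.
Syllabification: go.vi.
Syllable 1 is /go/: onset /g/, nucleus /o/, coda ∅.

g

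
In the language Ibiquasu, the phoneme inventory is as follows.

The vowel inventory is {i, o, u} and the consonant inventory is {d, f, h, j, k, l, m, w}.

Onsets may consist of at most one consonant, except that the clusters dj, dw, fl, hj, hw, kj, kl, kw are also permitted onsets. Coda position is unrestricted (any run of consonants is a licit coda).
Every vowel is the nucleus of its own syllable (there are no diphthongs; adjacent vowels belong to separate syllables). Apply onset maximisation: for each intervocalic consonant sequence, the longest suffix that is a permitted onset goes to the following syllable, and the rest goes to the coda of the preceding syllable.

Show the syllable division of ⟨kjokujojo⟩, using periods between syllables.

Vowels present: o, u, o, o; each is a nucleus, giving 4 syllables.
Between /o/ (V1) and /u/ (V2): just /k/ — single C goes to the following onset.
Between /u/ (V2) and /o/ (V3): /j/ → onset of the next syllable (single consonants are always licit onsets).
Between /o/ (V3) and /o/ (V4): just /j/ — single C goes to the following onset.

kjo.ku.jo.jo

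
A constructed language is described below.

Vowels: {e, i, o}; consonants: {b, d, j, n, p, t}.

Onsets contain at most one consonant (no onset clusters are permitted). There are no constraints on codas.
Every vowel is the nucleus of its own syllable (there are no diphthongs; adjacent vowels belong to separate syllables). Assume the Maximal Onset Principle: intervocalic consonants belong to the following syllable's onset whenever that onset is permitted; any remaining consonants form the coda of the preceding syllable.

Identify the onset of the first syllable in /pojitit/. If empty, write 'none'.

Vowels present: o, i, i; each is a nucleus, giving 3 syllables.
σ1/σ2 boundary: /j/ is a single consonant, so it becomes the next onset.
σ2/σ3 boundary: just /t/ — single C goes to the following onset.
Result: po.ji.tit.
Syllable 1 is /po/: onset /p/, nucleus /o/, coda ∅.

p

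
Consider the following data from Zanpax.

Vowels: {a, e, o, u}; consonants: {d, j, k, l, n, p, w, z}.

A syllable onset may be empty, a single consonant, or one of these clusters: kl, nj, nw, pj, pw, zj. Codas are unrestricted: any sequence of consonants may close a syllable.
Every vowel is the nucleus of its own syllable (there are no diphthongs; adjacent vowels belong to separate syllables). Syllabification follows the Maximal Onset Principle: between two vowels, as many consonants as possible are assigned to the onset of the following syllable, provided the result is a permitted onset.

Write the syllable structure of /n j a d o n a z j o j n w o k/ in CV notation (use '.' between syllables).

CCV.CV.CV.CCVC.CCVC

Vowels present: a, o, a, o, o; each is a nucleus, giving 5 syllables.
/a…o/ gap (V1→V2): /d/ → onset of the next syllable (single consonants are always licit onsets).
/o…a/ gap (V2→V3): /n/ is a single consonant, so it becomes the next onset.
/a…o/ gap (V3→V4): /zj/ — entire cluster is a permitted onset → onset /zj/, coda ∅.
/o…o/ gap (V4→V5): /jnw/; trying suffixes from longest down, /nw/ is the first permitted one, so coda /j/ | onset /nw/.
Result: nja.do.na.zjoj.nwok.
Mapping each syllable to C/V: /nja/ → CCV, /do/ → CV, /na/ → CV, /zjoj/ → CCVC, /nwok/ → CCVC.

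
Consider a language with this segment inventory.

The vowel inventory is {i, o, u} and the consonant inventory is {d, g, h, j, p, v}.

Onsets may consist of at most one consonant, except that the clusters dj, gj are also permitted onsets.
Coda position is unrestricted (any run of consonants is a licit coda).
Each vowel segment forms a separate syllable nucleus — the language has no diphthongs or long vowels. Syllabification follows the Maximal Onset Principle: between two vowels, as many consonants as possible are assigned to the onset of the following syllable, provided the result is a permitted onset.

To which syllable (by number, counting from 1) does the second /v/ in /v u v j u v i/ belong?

1

Nuclei (vowels): u, u, i → 3 syllables.
Between /u/ (V1) and /u/ (V2): /vj/; trying suffixes from longest down, /j/ is the first permitted one, so coda /v/ | onset /j/.
Between /u/ (V2) and /i/ (V3): just /v/ — single C goes to the following onset.
Syllabification: vuv.ju.vi.
The second /v/ is in the coda of syllable 1 (/vuv/).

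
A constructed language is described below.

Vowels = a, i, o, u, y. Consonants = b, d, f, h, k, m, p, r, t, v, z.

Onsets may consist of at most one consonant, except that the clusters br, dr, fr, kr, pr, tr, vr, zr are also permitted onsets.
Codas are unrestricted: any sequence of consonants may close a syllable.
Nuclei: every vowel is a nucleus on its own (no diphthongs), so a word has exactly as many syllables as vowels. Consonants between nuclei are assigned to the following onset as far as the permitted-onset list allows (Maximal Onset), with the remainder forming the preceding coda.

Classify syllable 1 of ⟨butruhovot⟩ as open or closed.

Vowels present: u, u, o, o; each is a nucleus, giving 4 syllables.
σ1/σ2 boundary: /tr/ is a licit onset in full, so it all attaches to the next syllable.
σ2/σ3 boundary: /h/ → onset of the next syllable (single consonants are always licit onsets).
σ3/σ4 boundary: /v/ is a single consonant, so it becomes the next onset.
Putting it together: bu.tru.ho.vot.
Syllable 1 is /bu/; it ends in its nucleus with no coda, so it is open.

open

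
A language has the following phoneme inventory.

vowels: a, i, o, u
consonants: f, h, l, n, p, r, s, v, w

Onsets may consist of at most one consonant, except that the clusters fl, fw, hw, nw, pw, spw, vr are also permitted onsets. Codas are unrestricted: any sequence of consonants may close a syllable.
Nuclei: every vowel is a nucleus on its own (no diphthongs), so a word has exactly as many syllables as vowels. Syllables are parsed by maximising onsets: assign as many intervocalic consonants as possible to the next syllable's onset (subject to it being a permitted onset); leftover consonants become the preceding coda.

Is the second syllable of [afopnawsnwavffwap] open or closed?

Vowels present: a, o, a, a, a; each is a nucleus, giving 5 syllables.
Between /a/ (V1) and /o/ (V2): /f/ is a single consonant, so it becomes the next onset.
Between /o/ (V2) and /a/ (V3): /pn/; trying suffixes from longest down, /n/ is the first permitted one, so coda /p/ | onset /n/.
Between /a/ (V3) and /a/ (V4): /wsnw/ splits as /ws/ + /nw/ (/nw/ is the longest suffix that is a licit onset).
Between /a/ (V4) and /a/ (V5): cluster /vffw/ — the longest permitted-onset suffix is /fw/; onset = /fw/, preceding coda = /vf/.
So the parse is a.fop.naws.nwavf.fwap.
Syllable 2 is /fop/ with coda /p/, so it is closed.

closed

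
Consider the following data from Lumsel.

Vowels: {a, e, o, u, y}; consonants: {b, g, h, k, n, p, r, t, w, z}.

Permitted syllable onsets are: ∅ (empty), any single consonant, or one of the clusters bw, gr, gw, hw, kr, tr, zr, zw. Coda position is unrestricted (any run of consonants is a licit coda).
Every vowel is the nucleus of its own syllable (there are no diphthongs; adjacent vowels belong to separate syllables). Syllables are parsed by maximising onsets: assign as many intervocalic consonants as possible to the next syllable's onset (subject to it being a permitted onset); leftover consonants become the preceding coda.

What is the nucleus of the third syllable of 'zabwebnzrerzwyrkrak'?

e

Vowels present: a, e, e, y, a; each is a nucleus, giving 5 syllables.
The third nucleus (vowel 3 from the left) is /e/.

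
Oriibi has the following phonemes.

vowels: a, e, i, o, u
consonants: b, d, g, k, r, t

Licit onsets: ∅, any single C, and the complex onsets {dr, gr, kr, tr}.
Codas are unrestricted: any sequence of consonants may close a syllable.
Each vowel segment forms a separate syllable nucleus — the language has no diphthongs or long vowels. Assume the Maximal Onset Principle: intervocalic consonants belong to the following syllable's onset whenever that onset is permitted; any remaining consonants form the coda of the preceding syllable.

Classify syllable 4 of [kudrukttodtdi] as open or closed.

The vowels are u, u, o, i — 4 nuclei, so 4 syllables.
Between /u/ (V1) and /u/ (V2): cluster /dr/ — /dr/ is itself a permitted onset, so the whole cluster goes right; preceding coda = ∅.
Between /u/ (V2) and /o/ (V3): cluster /ktt/ — the longest permitted-onset suffix is /t/; onset = /t/, preceding coda = /kt/.
Between /o/ (V3) and /i/ (V4): /dtd/ splits as /dt/ + /d/ (/d/ is the longest suffix that is a licit onset).
Syllabification: ku.drukt.todt.di.
Syllable 4 is /di/; it ends in its nucleus with no coda, so it is open.

open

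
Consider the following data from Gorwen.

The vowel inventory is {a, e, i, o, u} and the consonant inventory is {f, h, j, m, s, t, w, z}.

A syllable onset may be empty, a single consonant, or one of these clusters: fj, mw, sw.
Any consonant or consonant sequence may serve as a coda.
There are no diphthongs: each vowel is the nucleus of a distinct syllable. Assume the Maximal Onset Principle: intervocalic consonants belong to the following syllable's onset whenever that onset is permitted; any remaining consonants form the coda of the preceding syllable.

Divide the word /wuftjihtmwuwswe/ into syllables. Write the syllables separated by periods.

wuft.jiht.mwuw.swe

Nuclei (vowels): u, i, u, e → 4 syllables.
V1 /u/ – V2 /i/: /ftj/ splits as /ft/ + /j/ (/j/ is the longest suffix that is a licit onset).
V2 /i/ – V3 /u/: /htmw/; trying suffixes from longest down, /mw/ is the first permitted one, so coda /ht/ | onset /mw/.
V3 /u/ – V4 /e/: /wsw/ — longest licit onset from the right is /sw/, leaving /w/ as coda.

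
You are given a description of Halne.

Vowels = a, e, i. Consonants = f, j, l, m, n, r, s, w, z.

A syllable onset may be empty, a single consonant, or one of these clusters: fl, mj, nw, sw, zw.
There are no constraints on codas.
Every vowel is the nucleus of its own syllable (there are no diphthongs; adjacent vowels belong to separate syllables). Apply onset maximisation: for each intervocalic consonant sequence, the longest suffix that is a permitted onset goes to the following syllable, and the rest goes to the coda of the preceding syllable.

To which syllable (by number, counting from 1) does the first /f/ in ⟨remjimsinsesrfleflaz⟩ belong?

5

The vowels are e, i, i, e, e, a — 6 nuclei, so 6 syllables.
Between /e/ (V1) and /i/ (V2): cluster /mj/ — /mj/ is itself a permitted onset, so the whole cluster goes right; preceding coda = ∅.
Between /i/ (V2) and /i/ (V3): /ms/ splits as /m/ + /s/ (/s/ is the longest suffix that is a licit onset).
Between /i/ (V3) and /e/ (V4): cluster /ns/ — the longest permitted-onset suffix is /s/; onset = /s/, preceding coda = /n/.
Between /e/ (V4) and /e/ (V5): /srfl/; trying suffixes from longest down, /fl/ is the first permitted one, so coda /sr/ | onset /fl/.
Between /e/ (V5) and /a/ (V6): /fl/ is a licit onset in full, so it all attaches to the next syllable.
So the parse is re.mjim.sin.sesr.fle.flaz.
The first /f/ is in the onset of syllable 5 (/fle/).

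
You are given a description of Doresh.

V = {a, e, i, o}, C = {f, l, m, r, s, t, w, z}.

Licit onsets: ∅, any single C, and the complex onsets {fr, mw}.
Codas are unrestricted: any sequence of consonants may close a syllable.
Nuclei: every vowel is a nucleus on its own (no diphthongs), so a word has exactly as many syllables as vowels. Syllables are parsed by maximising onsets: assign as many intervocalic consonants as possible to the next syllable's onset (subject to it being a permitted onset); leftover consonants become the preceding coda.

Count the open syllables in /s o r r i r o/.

2

The vowels are o, i, o — 3 nuclei, so 3 syllables.
V1 /o/ – V2 /i/: /rr/; trying suffixes from longest down, /r/ is the first permitted one, so coda /r/ | onset /r/.
V2 /i/ – V3 /o/: /r/ is a single consonant, so it becomes the next onset.
So the parse is sor.ri.ro.
Classifying each syllable: /sor/ (closed), /ri/ (open), /ro/ (open).
Open syllables: 2.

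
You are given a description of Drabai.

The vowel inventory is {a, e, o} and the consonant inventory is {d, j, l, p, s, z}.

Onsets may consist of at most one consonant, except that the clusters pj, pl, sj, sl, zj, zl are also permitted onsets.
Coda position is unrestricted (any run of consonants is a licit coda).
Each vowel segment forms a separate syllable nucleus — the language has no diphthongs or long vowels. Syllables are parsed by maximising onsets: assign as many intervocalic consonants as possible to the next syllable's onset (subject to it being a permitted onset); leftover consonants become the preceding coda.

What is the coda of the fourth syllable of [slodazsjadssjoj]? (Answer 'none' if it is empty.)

j

The vowels are o, a, a, o — 4 nuclei, so 4 syllables.
V1 /o/ – V2 /a/: just /d/ — single C goes to the following onset.
V2 /a/ – V3 /a/: /zsj/ splits as /z/ + /sj/ (/sj/ is the longest suffix that is a licit onset).
V3 /a/ – V4 /o/: /dssj/ — longest licit onset from the right is /sj/, leaving /ds/ as coda.
Putting it together: slo.daz.sjads.sjoj.
Syllable 4 is /sjoj/: onset /sj/, nucleus /o/, coda /j/.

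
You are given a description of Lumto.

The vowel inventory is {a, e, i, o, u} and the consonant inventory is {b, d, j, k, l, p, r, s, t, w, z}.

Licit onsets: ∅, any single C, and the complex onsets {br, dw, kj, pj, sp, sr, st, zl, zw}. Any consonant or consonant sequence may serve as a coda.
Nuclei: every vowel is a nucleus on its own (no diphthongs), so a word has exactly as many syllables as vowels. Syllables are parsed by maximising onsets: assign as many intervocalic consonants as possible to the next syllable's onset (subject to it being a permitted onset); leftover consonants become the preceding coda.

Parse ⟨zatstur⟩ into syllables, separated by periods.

The vowels are a, u — 2 nuclei, so 2 syllables.
/a…u/ gap (V1→V2): /tst/ — longest licit onset from the right is /st/, leaving /t/ as coda.

zat.stur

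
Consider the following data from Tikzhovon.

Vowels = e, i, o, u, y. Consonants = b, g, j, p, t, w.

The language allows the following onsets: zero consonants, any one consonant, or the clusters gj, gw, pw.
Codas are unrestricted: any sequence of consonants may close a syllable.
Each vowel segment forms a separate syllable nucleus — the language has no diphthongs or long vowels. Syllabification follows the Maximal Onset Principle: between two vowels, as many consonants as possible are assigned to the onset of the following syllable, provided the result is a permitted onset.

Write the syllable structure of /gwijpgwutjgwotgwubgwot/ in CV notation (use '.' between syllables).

Vowels present: i, u, o, u, o; each is a nucleus, giving 5 syllables.
σ1/σ2 boundary: /jpgw/ splits as /jp/ + /gw/ (/gw/ is the longest suffix that is a licit onset).
σ2/σ3 boundary: /tjgw/ splits as /tj/ + /gw/ (/gw/ is the longest suffix that is a licit onset).
σ3/σ4 boundary: /tgw/; trying suffixes from longest down, /gw/ is the first permitted one, so coda /t/ | onset /gw/.
σ4/σ5 boundary: /bgw/; trying suffixes from longest down, /gw/ is the first permitted one, so coda /b/ | onset /gw/.
So the parse is gwijp.gwutj.gwot.gwub.gwot.
Mapping each syllable to C/V: /gwijp/ → CCVCC, /gwutj/ → CCVCC, /gwot/ → CCVC, /gwub/ → CCVC, /gwot/ → CCVC.

CCVCC.CCVCC.CCVC.CCVC.CCVC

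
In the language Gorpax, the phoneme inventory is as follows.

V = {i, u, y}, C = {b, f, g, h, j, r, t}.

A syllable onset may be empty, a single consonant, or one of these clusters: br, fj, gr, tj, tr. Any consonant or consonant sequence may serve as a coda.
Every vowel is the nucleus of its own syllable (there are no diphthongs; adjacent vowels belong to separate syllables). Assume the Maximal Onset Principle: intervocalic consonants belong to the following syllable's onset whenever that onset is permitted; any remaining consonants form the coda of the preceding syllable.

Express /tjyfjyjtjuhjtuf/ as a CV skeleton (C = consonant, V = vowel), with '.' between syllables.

CCV.CCVC.CCVCC.CVC

The vowels are y, y, u, u — 4 nuclei, so 4 syllables.
Between /y/ (V1) and /y/ (V2): /fj/ — entire cluster is a permitted onset → onset /fj/, coda ∅.
Between /y/ (V2) and /u/ (V3): /jtj/; trying suffixes from longest down, /tj/ is the first permitted one, so coda /j/ | onset /tj/.
Between /u/ (V3) and /u/ (V4): /hjt/ splits as /hj/ + /t/ (/t/ is the longest suffix that is a licit onset).
Result: tjy.fjyj.tjuhj.tuf.
Mapping each syllable to C/V: /tjy/ → CCV, /fjyj/ → CCVC, /tjuhj/ → CCVCC, /tuf/ → CVC.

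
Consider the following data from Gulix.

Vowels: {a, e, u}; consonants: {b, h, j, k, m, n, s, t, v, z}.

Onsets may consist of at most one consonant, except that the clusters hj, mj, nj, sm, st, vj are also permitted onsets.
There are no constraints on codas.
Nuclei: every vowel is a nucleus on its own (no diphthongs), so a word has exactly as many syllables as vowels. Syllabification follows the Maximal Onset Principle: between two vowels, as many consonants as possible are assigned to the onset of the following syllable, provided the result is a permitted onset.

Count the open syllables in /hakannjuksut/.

Vowels present: a, a, u, u; each is a nucleus, giving 4 syllables.
/a…a/ gap (V1→V2): /k/ is a single consonant, so it becomes the next onset.
/a…u/ gap (V2→V3): /nnj/ — longest licit onset from the right is /nj/, leaving /n/ as coda.
/u…u/ gap (V3→V4): cluster /ks/ — the longest permitted-onset suffix is /s/; onset = /s/, preceding coda = /k/.
So the parse is ha.kan.njuk.sut.
Classifying each syllable: /ha/ (open), /kan/ (closed), /njuk/ (closed), /sut/ (closed).
Open syllables: 1.

1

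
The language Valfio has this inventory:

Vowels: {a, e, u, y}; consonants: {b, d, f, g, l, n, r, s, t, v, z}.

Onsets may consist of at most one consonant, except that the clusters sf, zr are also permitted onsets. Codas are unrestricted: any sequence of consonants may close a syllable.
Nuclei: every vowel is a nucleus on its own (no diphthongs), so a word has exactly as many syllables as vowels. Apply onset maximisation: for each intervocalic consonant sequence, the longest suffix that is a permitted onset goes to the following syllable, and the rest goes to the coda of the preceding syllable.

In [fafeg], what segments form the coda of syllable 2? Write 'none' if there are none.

g

Vowels present: a, e; each is a nucleus, giving 2 syllables.
Between /a/ (V1) and /e/ (V2): /f/ → onset of the next syllable (single consonants are always licit onsets).
Result: fa.feg.
Syllable 2 is /feg/: onset /f/, nucleus /e/, coda /g/.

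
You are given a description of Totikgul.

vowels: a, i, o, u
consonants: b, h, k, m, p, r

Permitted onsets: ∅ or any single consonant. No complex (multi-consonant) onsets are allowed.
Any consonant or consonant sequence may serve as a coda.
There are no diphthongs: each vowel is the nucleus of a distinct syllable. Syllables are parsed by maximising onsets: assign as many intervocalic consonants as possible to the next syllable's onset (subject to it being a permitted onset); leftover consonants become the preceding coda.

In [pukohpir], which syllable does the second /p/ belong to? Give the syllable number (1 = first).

The vowels are u, o, i — 3 nuclei, so 3 syllables.
/u…o/ gap (V1→V2): /k/ is a single consonant, so it becomes the next onset.
/o…i/ gap (V2→V3): cluster /hp/ — the longest permitted-onset suffix is /p/; onset = /p/, preceding coda = /h/.
So the parse is pu.koh.pir.
The second /p/ is in the onset of syllable 3 (/pir/).

3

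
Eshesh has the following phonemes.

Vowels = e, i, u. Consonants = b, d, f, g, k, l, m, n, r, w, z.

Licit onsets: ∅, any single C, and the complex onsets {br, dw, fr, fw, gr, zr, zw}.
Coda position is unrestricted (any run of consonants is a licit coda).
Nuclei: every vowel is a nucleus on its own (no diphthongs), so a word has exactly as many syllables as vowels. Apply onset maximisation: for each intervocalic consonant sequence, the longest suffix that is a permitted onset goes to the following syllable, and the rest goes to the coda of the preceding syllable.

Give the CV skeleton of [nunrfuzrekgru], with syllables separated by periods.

The vowels are u, u, e, u — 4 nuclei, so 4 syllables.
σ1/σ2 boundary: cluster /nrf/ — the longest permitted-onset suffix is /f/; onset = /f/, preceding coda = /nr/.
σ2/σ3 boundary: /zr/ is a licit onset in full, so it all attaches to the next syllable.
σ3/σ4 boundary: /kgr/ splits as /k/ + /gr/ (/gr/ is the longest suffix that is a licit onset).
So the parse is nunr.fu.zrek.gru.
Mapping each syllable to C/V: /nunr/ → CVCC, /fu/ → CV, /zrek/ → CCVC, /gru/ → CCV.

CVCC.CV.CCVC.CCV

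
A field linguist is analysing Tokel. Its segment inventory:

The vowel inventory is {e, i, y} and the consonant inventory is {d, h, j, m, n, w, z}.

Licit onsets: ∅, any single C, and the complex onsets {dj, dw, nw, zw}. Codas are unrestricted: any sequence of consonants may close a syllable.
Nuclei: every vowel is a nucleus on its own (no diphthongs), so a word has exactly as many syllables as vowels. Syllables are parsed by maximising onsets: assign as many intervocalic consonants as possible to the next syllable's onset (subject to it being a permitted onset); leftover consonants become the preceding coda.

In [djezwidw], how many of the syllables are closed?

The vowels are e, i — 2 nuclei, so 2 syllables.
Between /e/ (V1) and /i/ (V2): cluster /zw/ — /zw/ is itself a permitted onset, so the whole cluster goes right; preceding coda = ∅.
Syllabification: dje.zwidw.
Classifying each syllable: /dje/ (open), /zwidw/ (closed).
Closed syllables: 1.

1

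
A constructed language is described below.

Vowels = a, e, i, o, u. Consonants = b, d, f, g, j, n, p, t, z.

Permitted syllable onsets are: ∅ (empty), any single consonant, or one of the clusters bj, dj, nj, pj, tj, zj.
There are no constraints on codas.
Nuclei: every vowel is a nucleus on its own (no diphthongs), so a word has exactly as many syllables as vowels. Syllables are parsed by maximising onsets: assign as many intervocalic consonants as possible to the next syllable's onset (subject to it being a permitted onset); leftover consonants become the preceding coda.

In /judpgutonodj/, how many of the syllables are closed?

2

The vowels are u, u, o, o — 4 nuclei, so 4 syllables.
/u…u/ gap (V1→V2): /dpg/ — longest licit onset from the right is /g/, leaving /dp/ as coda.
/u…o/ gap (V2→V3): /t/ is a single consonant, so it becomes the next onset.
/o…o/ gap (V3→V4): /n/ → onset of the next syllable (single consonants are always licit onsets).
Result: judp.gu.to.nodj.
Classifying each syllable: /judp/ (closed), /gu/ (open), /to/ (open), /nodj/ (closed).
Closed syllables: 2.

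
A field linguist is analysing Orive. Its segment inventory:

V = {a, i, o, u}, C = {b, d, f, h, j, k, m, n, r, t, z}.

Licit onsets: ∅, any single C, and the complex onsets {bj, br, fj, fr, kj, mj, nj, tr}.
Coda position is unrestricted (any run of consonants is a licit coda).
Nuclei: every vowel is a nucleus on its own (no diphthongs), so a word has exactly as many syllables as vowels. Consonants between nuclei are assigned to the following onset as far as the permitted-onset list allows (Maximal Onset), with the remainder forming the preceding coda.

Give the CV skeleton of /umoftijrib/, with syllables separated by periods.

Vowels present: u, o, i, i; each is a nucleus, giving 4 syllables.
σ1/σ2 boundary: /m/ is a single consonant, so it becomes the next onset.
σ2/σ3 boundary: cluster /ft/ — the longest permitted-onset suffix is /t/; onset = /t/, preceding coda = /f/.
σ3/σ4 boundary: /jr/ — longest licit onset from the right is /r/, leaving /j/ as coda.
So the parse is u.mof.tij.rib.
Mapping each syllable to C/V: /u/ → V, /mof/ → CVC, /tij/ → CVC, /rib/ → CVC.

V.CVC.CVC.CVC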